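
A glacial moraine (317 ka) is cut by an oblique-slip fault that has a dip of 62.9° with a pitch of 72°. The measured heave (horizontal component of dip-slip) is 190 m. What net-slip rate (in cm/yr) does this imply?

0.138 cm/yr

dip-slip = heave / cos(dip) = 190 / cos(62.9°) = 417.1 m
net slip = dip-slip / sin(rake) = 417.1 / sin(72°) = 438.5 m
rate = 438.5 m / 317 ka = 0.00138 m/yr = 0.138 cm/yr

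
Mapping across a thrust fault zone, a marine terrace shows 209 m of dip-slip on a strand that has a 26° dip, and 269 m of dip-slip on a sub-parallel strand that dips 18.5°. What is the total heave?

443 m

heave_A = 209 × cos(26°) = 187.8 m
heave_B = 269 × cos(18.5°) = 255.1 m
total = 187.8 + 255.1 = 443 m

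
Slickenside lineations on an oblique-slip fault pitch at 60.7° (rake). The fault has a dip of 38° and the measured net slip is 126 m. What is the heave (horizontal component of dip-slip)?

86.6 m

dip-slip = net slip × sin(rake) = 126 m × sin(60.7°) = 109.9 m
heave = dip-slip × cos(dip) = 109.9 × cos(38°) = 86.6 m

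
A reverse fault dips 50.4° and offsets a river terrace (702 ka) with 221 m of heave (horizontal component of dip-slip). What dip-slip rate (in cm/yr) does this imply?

0.0494 cm/yr

dip-slip = heave / cos(dip) = 221 m / cos(50.4°) = 346.7 m
rate = 346.7 m / 702 ka = 0.000494 m/yr = 0.0494 cm/yr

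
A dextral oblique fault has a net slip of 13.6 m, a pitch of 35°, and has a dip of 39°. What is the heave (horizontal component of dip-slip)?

dip-slip = net slip × sin(rake) = 13.6 m × sin(35°) = 7.801 m
heave = dip-slip × cos(dip) = 7.801 × cos(39°) = 6.06 m

6.06 m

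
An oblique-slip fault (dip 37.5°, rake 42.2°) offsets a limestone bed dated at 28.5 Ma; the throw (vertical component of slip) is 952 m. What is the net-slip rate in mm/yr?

dip-slip = throw / sin(dip) = 952 / sin(37.5°) = 1564 m
net slip = dip-slip / sin(rake) = 1564 / sin(42.2°) = 2328 m
rate = 2328 m / 28.5 Ma = 0.0000817 m/yr = 0.0817 mm/yr

0.0817 mm/yr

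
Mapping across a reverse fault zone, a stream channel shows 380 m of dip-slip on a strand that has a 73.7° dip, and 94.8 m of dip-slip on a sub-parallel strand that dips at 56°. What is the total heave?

160 m

heave_A = 380 × cos(73.7°) = 106.7 m
heave_B = 94.8 × cos(56°) = 53.01 m
total = 106.7 + 53.01 = 160 m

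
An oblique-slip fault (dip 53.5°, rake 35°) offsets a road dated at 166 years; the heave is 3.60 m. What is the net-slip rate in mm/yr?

63.6 mm/yr

dip-slip = heave / cos(dip) = 3.60 / cos(53.5°) = 6.052 m
net slip = dip-slip / sin(rake) = 6.052 / sin(35°) = 10.55 m
rate = 10.55 m / 166 years = 0.0636 m/yr = 63.6 mm/yr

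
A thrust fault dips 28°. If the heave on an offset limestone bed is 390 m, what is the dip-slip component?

dip-slip = heave / cos(dip) = 390 / cos(28°) = 442 m

442 m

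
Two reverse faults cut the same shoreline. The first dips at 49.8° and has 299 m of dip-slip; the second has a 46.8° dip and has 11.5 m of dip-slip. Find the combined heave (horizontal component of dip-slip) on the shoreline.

heave_A = 299 × cos(49.8°) = 193 m
heave_B = 11.5 × cos(46.8°) = 7.872 m
total = 193 + 7.872 = 201 m

201 m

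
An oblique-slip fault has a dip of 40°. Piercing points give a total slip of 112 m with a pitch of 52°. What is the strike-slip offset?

strike-slip = net slip × cos(rake) = 112 m × cos(52°) = 69 m

69 m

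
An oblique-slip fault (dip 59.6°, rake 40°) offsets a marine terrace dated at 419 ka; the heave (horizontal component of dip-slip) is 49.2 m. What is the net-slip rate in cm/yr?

0.0361 cm/yr

dip-slip = heave / cos(dip) = 49.2 / cos(59.6°) = 97.23 m
net slip = dip-slip / sin(rake) = 97.23 / sin(40°) = 151.3 m
rate = 151.3 m / 419 ka = 0.000361 m/yr = 0.0361 cm/yr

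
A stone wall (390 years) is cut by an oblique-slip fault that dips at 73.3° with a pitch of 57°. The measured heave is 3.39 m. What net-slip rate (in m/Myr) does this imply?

dip-slip = heave / cos(dip) = 3.39 / cos(73.3°) = 11.80 m
net slip = dip-slip / sin(rake) = 11.80 / sin(57°) = 14.07 m
rate = 14.07 m / 390 years = 0.0361 m/yr = 36100 m/Myr

36100 m/Myr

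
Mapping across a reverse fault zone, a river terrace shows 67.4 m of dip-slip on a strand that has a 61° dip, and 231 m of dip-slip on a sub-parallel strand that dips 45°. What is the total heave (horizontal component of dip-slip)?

heave_A = 67.4 × cos(61°) = 32.68 m
heave_B = 231 × cos(45°) = 163.3 m
total = 32.68 + 163.3 = 196 m

196 m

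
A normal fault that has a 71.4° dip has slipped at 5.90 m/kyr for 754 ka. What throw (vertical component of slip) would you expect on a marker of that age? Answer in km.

dip-slip = rate × time = 5.90 m/kyr × 754 ka = 4449 m
throw = dip-slip × sin(dip) = 4449 × sin(71.4°) = 4220 m = 4.22 km

4.22 km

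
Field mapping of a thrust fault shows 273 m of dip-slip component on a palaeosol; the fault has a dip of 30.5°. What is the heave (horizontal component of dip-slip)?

235 m

heave = dip-slip × cos(dip) = 273 m × cos(30.5°) = 235 m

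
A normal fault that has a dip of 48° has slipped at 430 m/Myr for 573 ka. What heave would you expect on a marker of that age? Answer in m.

dip-slip = rate × time = 430 m/Myr × 573 ka = 246.4 m
heave = dip-slip × cos(dip) = 246.4 × cos(48°) = 165 m

165 m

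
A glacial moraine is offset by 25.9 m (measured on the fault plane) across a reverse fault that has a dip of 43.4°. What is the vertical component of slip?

17.8 m

throw = dip-slip × sin(dip) = 25.9 m × sin(43.4°) = 17.8 m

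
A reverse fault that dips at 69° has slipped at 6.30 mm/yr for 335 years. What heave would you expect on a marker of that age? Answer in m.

dip-slip = rate × time = 6.30 mm/yr × 335 years = 2.111 m
heave = dip-slip × cos(dip) = 2.111 × cos(69°) = 0.756 m

0.756 m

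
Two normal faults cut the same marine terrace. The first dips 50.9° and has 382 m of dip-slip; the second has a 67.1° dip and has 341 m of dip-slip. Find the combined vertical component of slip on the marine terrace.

611 m

throw_A = 382 × sin(50.9°) = 296.4 m
throw_B = 341 × sin(67.1°) = 314.1 m
total = 296.4 + 314.1 = 611 m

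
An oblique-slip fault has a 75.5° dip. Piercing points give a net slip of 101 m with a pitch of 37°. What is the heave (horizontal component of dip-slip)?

15.2 m

dip-slip = net slip × sin(rake) = 101 m × sin(37°) = 60.78 m
heave = dip-slip × cos(dip) = 60.78 × cos(75.5°) = 15.2 m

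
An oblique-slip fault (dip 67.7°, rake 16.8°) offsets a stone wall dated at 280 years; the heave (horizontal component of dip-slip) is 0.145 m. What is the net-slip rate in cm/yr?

dip-slip = heave / cos(dip) = 0.145 / cos(67.7°) = 0.3821 m
net slip = dip-slip / sin(rake) = 0.3821 / sin(16.8°) = 1.322 m
rate = 1.322 m / 280 years = 0.00472 m/yr = 0.472 cm/yr

0.472 cm/yr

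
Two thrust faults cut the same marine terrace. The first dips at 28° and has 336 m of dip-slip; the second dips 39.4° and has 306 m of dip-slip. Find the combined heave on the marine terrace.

533 m

heave_A = 336 × cos(28°) = 296.7 m
heave_B = 306 × cos(39.4°) = 236.5 m
total = 296.7 + 236.5 = 533 m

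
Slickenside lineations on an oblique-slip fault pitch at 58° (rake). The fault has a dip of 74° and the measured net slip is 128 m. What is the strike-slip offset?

strike-slip = net slip × cos(rake) = 128 m × cos(58°) = 67.8 m

67.8 m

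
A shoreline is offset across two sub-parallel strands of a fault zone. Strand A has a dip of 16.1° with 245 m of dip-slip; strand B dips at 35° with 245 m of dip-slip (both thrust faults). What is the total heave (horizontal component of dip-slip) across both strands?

436 m

heave_A = 245 × cos(16.1°) = 235.4 m
heave_B = 245 × cos(35°) = 200.7 m
total = 235.4 + 200.7 = 436 m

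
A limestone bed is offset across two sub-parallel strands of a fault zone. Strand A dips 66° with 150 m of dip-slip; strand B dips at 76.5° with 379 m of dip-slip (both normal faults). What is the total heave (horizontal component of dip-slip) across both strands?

heave_A = 150 × cos(66°) = 61.01 m
heave_B = 379 × cos(76.5°) = 88.48 m
total = 61.01 + 88.48 = 149 m

149 m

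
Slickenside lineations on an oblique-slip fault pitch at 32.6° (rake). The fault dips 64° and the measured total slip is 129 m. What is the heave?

30.5 m

dip-slip = net slip × sin(rake) = 129 m × sin(32.6°) = 69.50 m
heave = dip-slip × cos(dip) = 69.50 × cos(64°) = 30.5 m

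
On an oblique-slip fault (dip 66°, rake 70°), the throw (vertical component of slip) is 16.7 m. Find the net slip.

dip-slip = throw / sin(dip) = 16.7 / sin(66°) = 18.28 m
net slip = dip-slip / sin(rake) = 18.28 / sin(70°) = 19.5 m

19.5 m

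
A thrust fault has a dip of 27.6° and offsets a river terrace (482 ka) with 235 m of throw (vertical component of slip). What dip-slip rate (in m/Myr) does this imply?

dip-slip = throw / sin(dip) = 235 m / sin(27.6°) = 507.2 m
rate = 507.2 m / 482 ka = 0.00105 m/yr = 1050 m/Myr

1050 m/Myr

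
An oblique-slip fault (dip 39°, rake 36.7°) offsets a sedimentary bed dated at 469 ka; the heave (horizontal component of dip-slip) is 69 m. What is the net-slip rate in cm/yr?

0.0317 cm/yr

dip-slip = heave / cos(dip) = 69 / cos(39°) = 88.79 m
net slip = dip-slip / sin(rake) = 88.79 / sin(36.7°) = 148.6 m
rate = 148.6 m / 469 ka = 0.000317 m/yr = 0.0317 cm/yr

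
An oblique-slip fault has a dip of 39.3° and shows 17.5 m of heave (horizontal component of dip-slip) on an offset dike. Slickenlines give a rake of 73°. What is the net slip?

dip-slip = heave / cos(dip) = 17.5 / cos(39.3°) = 22.61 m
net slip = dip-slip / sin(rake) = 22.61 / sin(73°) = 23.6 m

23.6 m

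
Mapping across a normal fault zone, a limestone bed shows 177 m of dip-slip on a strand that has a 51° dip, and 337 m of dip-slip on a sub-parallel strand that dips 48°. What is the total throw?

388 m

throw_A = 177 × sin(51°) = 137.6 m
throw_B = 337 × sin(48°) = 250.4 m
total = 137.6 + 250.4 = 388 m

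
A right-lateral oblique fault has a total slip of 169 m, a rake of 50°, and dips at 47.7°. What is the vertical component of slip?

dip-slip = net slip × sin(rake) = 169 m × sin(50°) = 129.5 m
throw = dip-slip × sin(dip) = 129.5 × sin(47.7°) = 95.8 m

95.8 m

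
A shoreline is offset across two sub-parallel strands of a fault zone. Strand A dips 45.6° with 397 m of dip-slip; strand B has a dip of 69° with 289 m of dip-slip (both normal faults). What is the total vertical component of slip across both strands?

553 m

throw_A = 397 × sin(45.6°) = 283.6 m
throw_B = 289 × sin(69°) = 269.8 m
total = 283.6 + 269.8 = 553 m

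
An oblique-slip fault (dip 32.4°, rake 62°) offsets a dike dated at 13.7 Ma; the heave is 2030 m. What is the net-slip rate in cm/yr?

dip-slip = heave / cos(dip) = 2030 / cos(32.4°) = 2404 m
net slip = dip-slip / sin(rake) = 2404 / sin(62°) = 2723 m
rate = 2723 m / 13.7 Ma = 0.000199 m/yr = 0.0199 cm/yr

0.0199 cm/yr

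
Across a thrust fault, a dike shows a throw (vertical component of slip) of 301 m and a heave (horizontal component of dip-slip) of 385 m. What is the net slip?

489 m

net slip = √(throw² + heave²) = √(301² + 385²) = 489 m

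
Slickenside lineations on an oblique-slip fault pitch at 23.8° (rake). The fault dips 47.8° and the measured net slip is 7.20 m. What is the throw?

2.15 m

dip-slip = net slip × sin(rake) = 7.20 m × sin(23.8°) = 2.906 m
throw = dip-slip × sin(dip) = 2.906 × sin(47.8°) = 2.15 m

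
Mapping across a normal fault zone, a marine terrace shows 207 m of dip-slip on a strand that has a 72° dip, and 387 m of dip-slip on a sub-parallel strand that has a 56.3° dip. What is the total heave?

heave_A = 207 × cos(72°) = 63.97 m
heave_B = 387 × cos(56.3°) = 214.7 m
total = 63.97 + 214.7 = 279 m

279 m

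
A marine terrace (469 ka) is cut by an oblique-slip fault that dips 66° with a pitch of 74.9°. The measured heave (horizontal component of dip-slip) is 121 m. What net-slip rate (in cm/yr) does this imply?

0.0657 cm/yr

dip-slip = heave / cos(dip) = 121 / cos(66°) = 297.5 m
net slip = dip-slip / sin(rake) = 297.5 / sin(74.9°) = 308.1 m
rate = 308.1 m / 469 ka = 0.000657 m/yr = 0.0657 cm/yr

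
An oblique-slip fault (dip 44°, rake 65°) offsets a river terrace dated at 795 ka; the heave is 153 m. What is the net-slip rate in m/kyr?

0.295 m/kyr

dip-slip = heave / cos(dip) = 153 / cos(44°) = 212.7 m
net slip = dip-slip / sin(rake) = 212.7 / sin(65°) = 234.7 m
rate = 234.7 m / 795 ka = 0.000295 m/yr = 0.295 m/kyr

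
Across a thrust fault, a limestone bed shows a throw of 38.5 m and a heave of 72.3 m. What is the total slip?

net slip = √(throw² + heave²) = √(38.5² + 72.3²) = 81.9 m

81.9 m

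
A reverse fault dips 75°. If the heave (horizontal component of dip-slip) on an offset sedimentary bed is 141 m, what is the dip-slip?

545 m

dip-slip = heave / cos(dip) = 141 / cos(75°) = 545 m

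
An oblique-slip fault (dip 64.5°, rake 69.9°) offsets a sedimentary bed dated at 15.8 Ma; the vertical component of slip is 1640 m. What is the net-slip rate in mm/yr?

0.122 mm/yr

dip-slip = throw / sin(dip) = 1640 / sin(64.5°) = 1817 m
net slip = dip-slip / sin(rake) = 1817 / sin(69.9°) = 1935 m
rate = 1935 m / 15.8 Ma = 0.000122 m/yr = 0.122 mm/yr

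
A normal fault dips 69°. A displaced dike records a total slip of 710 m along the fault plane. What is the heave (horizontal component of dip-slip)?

heave = dip-slip × cos(dip) = 710 m × cos(69°) = 254 m

254 m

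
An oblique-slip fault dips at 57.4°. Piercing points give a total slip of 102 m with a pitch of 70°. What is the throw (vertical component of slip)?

80.7 m

dip-slip = net slip × sin(rake) = 102 m × sin(70°) = 95.85 m
throw = dip-slip × sin(dip) = 95.85 × sin(57.4°) = 80.7 m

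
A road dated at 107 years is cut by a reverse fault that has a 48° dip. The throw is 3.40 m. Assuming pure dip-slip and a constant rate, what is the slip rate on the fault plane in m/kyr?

dip-slip = throw / sin(dip) = 3.40 m / sin(48°) = 4.575 m
rate = 4.575 m / 107 years = 0.0428 m/yr = 42.8 m/kyr

42.8 m/kyr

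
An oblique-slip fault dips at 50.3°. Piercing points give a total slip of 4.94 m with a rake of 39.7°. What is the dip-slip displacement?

dip-slip = net slip × sin(rake) = 4.94 m × sin(39.7°) = 3.16 m

3.16 m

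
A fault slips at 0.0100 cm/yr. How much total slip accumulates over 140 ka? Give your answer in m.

slip = rate × time = 0.0100 cm/yr × 140 ka = 14 m

14 m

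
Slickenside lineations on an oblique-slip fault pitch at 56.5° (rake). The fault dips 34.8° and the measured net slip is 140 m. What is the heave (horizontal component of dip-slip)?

95.9 m

dip-slip = net slip × sin(rake) = 140 m × sin(56.5°) = 116.7 m
heave = dip-slip × cos(dip) = 116.7 × cos(34.8°) = 95.9 m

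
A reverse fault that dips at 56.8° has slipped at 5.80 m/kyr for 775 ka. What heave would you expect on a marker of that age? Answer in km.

dip-slip = rate × time = 5.80 m/kyr × 775 ka = 4495 m
heave = dip-slip × cos(dip) = 4495 × cos(56.8°) = 2460 m = 2.46 km

2.46 km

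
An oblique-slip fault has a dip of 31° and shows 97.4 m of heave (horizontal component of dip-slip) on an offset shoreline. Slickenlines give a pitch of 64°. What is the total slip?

dip-slip = heave / cos(dip) = 97.4 / cos(31°) = 113.6 m
net slip = dip-slip / sin(rake) = 113.6 / sin(64°) = 126 m

126 m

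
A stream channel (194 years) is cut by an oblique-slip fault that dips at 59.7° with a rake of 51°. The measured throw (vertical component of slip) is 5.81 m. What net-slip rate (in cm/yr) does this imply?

dip-slip = throw / sin(dip) = 5.81 / sin(59.7°) = 6.729 m
net slip = dip-slip / sin(rake) = 6.729 / sin(51°) = 8.659 m
rate = 8.659 m / 194 years = 0.0446 m/yr = 4.46 cm/yr

4.46 cm/yr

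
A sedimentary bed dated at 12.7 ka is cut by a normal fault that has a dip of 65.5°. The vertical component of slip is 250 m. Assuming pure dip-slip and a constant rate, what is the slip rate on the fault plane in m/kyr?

dip-slip = throw / sin(dip) = 250 m / sin(65.5°) = 274.7 m
rate = 274.7 m / 12.7 ka = 0.0216 m/yr = 21.6 m/kyr

21.6 m/kyr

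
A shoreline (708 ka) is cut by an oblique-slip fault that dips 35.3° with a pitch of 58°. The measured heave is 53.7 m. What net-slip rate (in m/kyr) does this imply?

dip-slip = heave / cos(dip) = 53.7 / cos(35.3°) = 65.80 m
net slip = dip-slip / sin(rake) = 65.80 / sin(58°) = 77.59 m
rate = 77.59 m / 708 ka = 0.000110 m/yr = 0.110 m/kyr

0.110 m/kyr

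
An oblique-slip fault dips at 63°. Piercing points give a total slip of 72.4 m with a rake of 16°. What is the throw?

17.8 m

dip-slip = net slip × sin(rake) = 72.4 m × sin(16°) = 19.96 m
throw = dip-slip × sin(dip) = 19.96 × sin(63°) = 17.8 m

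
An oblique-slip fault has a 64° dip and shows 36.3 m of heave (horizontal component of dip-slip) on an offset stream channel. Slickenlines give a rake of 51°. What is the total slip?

107 m

dip-slip = heave / cos(dip) = 36.3 / cos(64°) = 82.81 m
net slip = dip-slip / sin(rake) = 82.81 / sin(51°) = 107 m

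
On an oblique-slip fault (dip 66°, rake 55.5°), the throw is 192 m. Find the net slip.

255 m

dip-slip = throw / sin(dip) = 192 / sin(66°) = 210.2 m
net slip = dip-slip / sin(rake) = 210.2 / sin(55.5°) = 255 m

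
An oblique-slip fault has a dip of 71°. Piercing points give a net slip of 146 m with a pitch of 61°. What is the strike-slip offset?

strike-slip = net slip × cos(rake) = 146 m × cos(61°) = 70.8 m

70.8 m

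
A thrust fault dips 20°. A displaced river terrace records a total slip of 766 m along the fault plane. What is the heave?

heave = dip-slip × cos(dip) = 766 m × cos(20°) = 720 m

720 m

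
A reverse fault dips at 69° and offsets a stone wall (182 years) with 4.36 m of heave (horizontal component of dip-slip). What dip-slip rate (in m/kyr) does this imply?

66.8 m/kyr

dip-slip = heave / cos(dip) = 4.36 m / cos(69°) = 12.17 m
rate = 12.17 m / 182 years = 0.0668 m/yr = 66.8 m/kyr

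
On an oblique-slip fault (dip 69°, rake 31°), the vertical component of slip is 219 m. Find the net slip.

dip-slip = throw / sin(dip) = 219 / sin(69°) = 234.6 m
net slip = dip-slip / sin(rake) = 234.6 / sin(31°) = 455 m

455 m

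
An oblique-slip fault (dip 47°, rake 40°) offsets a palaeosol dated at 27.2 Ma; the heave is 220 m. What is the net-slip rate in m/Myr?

dip-slip = heave / cos(dip) = 220 / cos(47°) = 322.6 m
net slip = dip-slip / sin(rake) = 322.6 / sin(40°) = 501.8 m
rate = 501.8 m / 27.2 Ma = 0.0000185 m/yr = 18.5 m/Myr

18.5 m/Myr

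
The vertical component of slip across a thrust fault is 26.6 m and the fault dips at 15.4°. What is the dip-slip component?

dip-slip = throw / sin(dip) = 26.6 / sin(15.4°) = 100 m

100 m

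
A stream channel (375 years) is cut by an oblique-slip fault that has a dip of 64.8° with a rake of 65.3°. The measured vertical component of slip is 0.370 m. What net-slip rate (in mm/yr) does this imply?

1.20 mm/yr

dip-slip = throw / sin(dip) = 0.370 / sin(64.8°) = 0.4089 m
net slip = dip-slip / sin(rake) = 0.4089 / sin(65.3°) = 0.4501 m
rate = 0.4501 m / 375 years = 0.00120 m/yr = 1.20 mm/yr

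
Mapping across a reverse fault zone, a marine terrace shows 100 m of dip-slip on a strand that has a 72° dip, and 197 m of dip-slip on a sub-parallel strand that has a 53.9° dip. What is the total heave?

heave_A = 100 × cos(72°) = 30.90 m
heave_B = 197 × cos(53.9°) = 116.1 m
total = 30.90 + 116.1 = 147 m

147 m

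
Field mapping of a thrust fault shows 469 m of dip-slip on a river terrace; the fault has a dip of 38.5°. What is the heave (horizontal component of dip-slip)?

367 m

heave = dip-slip × cos(dip) = 469 m × cos(38.5°) = 367 m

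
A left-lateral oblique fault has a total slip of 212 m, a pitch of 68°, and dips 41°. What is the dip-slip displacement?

197 m

dip-slip = net slip × sin(rake) = 212 m × sin(68°) = 197 m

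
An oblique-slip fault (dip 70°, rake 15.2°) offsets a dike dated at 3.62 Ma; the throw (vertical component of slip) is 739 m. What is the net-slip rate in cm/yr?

dip-slip = throw / sin(dip) = 739 / sin(70°) = 786.4 m
net slip = dip-slip / sin(rake) = 786.4 / sin(15.2°) = 2999 m
rate = 2999 m / 3.62 Ma = 0.000829 m/yr = 0.0829 cm/yr

0.0829 cm/yr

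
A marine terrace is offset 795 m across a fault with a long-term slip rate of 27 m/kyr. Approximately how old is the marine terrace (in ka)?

age = offset / rate = 795 m / (27 m/kyr) = 29400 yr = 29.4 ka

29.4 ka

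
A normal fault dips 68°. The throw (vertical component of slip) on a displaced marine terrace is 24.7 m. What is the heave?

9.98 m

heave = throw / tan(dip) = 24.7 / tan(68°) = 9.98 m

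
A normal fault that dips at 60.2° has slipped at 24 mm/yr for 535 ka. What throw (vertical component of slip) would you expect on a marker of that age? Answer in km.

dip-slip = rate × time = 24 mm/yr × 535 ka = 12840 m
throw = dip-slip × sin(dip) = 12840 × sin(60.2°) = 11100 m = 11.1 km

11.1 km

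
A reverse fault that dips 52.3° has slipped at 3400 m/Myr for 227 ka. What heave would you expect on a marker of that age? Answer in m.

472 m

dip-slip = rate × time = 3400 m/Myr × 227 ka = 771.8 m
heave = dip-slip × cos(dip) = 771.8 × cos(52.3°) = 472 m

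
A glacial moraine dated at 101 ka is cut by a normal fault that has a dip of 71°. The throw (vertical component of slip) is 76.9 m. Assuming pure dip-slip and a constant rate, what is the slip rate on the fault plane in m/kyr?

0.805 m/kyr

dip-slip = throw / sin(dip) = 76.9 m / sin(71°) = 81.33 m
rate = 81.33 m / 101 ka = 0.000805 m/yr = 0.805 m/kyr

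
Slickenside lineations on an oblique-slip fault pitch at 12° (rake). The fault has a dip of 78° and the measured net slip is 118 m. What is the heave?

5.10 m

dip-slip = net slip × sin(rake) = 118 m × sin(12°) = 24.53 m
heave = dip-slip × cos(dip) = 24.53 × cos(78°) = 5.10 m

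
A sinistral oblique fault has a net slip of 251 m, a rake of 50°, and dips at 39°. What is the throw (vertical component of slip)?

121 m

dip-slip = net slip × sin(rake) = 251 m × sin(50°) = 192.3 m
throw = dip-slip × sin(dip) = 192.3 × sin(39°) = 121 m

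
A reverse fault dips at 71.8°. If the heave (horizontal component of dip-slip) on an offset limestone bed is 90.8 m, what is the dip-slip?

291 m

dip-slip = heave / cos(dip) = 90.8 / cos(71.8°) = 291 m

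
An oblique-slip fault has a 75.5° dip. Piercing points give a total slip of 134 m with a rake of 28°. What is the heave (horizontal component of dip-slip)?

dip-slip = net slip × sin(rake) = 134 m × sin(28°) = 62.91 m
heave = dip-slip × cos(dip) = 62.91 × cos(75.5°) = 15.8 m

15.8 m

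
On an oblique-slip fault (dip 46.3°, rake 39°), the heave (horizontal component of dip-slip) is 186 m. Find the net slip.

dip-slip = heave / cos(dip) = 186 / cos(46.3°) = 269.2 m
net slip = dip-slip / sin(rake) = 269.2 / sin(39°) = 428 m

428 m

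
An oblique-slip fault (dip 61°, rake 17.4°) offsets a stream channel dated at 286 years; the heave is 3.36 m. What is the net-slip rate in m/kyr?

dip-slip = heave / cos(dip) = 3.36 / cos(61°) = 6.931 m
net slip = dip-slip / sin(rake) = 6.931 / sin(17.4°) = 23.18 m
rate = 23.18 m / 286 years = 0.0810 m/yr = 81 m/kyr

81 m/kyr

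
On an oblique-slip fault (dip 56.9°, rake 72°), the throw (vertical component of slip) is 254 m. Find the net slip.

dip-slip = throw / sin(dip) = 254 / sin(56.9°) = 303.2 m
net slip = dip-slip / sin(rake) = 303.2 / sin(72°) = 319 m

319 m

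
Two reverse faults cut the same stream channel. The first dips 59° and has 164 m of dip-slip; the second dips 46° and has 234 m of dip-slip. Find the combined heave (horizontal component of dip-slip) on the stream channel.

247 m

heave_A = 164 × cos(59°) = 84.47 m
heave_B = 234 × cos(46°) = 162.6 m
total = 84.47 + 162.6 = 247 m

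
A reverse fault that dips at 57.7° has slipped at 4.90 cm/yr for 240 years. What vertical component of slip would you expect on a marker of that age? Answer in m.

dip-slip = rate × time = 4.90 cm/yr × 240 years = 11.76 m
throw = dip-slip × sin(dip) = 11.76 × sin(57.7°) = 9.94 m

9.94 m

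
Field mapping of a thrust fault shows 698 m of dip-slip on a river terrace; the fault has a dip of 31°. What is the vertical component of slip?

throw = dip-slip × sin(dip) = 698 m × sin(31°) = 359 m

359 m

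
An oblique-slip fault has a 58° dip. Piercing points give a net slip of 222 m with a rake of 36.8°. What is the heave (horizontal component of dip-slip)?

70.5 m

dip-slip = net slip × sin(rake) = 222 m × sin(36.8°) = 133 m
heave = dip-slip × cos(dip) = 133 × cos(58°) = 70.5 m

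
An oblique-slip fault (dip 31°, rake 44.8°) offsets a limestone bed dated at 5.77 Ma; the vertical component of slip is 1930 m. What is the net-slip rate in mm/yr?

0.922 mm/yr

dip-slip = throw / sin(dip) = 1930 / sin(31°) = 3747 m
net slip = dip-slip / sin(rake) = 3747 / sin(44.8°) = 5318 m
rate = 5318 m / 5.77 Ma = 0.000922 m/yr = 0.922 mm/yr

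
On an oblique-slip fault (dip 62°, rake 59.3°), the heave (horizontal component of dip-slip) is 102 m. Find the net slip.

253 m

dip-slip = heave / cos(dip) = 102 / cos(62°) = 217.3 m
net slip = dip-slip / sin(rake) = 217.3 / sin(59.3°) = 253 m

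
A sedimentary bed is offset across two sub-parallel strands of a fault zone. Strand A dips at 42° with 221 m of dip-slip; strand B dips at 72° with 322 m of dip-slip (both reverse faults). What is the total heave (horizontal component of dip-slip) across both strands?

heave_A = 221 × cos(42°) = 164.2 m
heave_B = 322 × cos(72°) = 99.50 m
total = 164.2 + 99.50 = 264 m

264 m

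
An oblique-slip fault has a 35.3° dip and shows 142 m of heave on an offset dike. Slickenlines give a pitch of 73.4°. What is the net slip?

dip-slip = heave / cos(dip) = 142 / cos(35.3°) = 174 m
net slip = dip-slip / sin(rake) = 174 / sin(73.4°) = 182 m

182 m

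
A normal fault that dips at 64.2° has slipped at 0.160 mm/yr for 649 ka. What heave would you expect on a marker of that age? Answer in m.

dip-slip = rate × time = 0.160 mm/yr × 649 ka = 103.8 m
heave = dip-slip × cos(dip) = 103.8 × cos(64.2°) = 45.2 m

45.2 m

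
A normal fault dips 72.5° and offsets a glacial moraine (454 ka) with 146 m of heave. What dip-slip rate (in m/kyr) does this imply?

1.07 m/kyr

dip-slip = heave / cos(dip) = 146 m / cos(72.5°) = 485.5 m
rate = 485.5 m / 454 ka = 0.00107 m/yr = 1.07 m/kyr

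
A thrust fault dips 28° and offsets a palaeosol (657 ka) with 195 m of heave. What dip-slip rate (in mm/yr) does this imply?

dip-slip = heave / cos(dip) = 195 m / cos(28°) = 220.9 m
rate = 220.9 m / 657 ka = 0.000336 m/yr = 0.336 mm/yr

0.336 mm/yr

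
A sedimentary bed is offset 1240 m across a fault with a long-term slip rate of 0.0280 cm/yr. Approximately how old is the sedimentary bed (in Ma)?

4.43 Ma

age = offset / rate = 1240 m / (0.0280 cm/yr) = 4.43e+06 yr = 4.43 Ma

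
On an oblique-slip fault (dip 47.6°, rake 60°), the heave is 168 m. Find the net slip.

288 m

dip-slip = heave / cos(dip) = 168 / cos(47.6°) = 249.1 m
net slip = dip-slip / sin(rake) = 249.1 / sin(60°) = 288 m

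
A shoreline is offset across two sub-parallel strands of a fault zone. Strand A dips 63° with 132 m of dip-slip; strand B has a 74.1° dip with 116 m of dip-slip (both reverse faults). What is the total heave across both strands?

91.7 m

heave_A = 132 × cos(63°) = 59.93 m
heave_B = 116 × cos(74.1°) = 31.78 m
total = 59.93 + 31.78 = 91.7 m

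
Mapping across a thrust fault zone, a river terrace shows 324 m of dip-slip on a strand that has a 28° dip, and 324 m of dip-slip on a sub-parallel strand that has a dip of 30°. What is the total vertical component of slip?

314 m

throw_A = 324 × sin(28°) = 152.1 m
throw_B = 324 × sin(30°) = 162 m
total = 152.1 + 162 = 314 m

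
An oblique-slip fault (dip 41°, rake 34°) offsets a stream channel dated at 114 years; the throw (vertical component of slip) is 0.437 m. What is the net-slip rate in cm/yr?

1.04 cm/yr

dip-slip = throw / sin(dip) = 0.437 / sin(41°) = 0.6661 m
net slip = dip-slip / sin(rake) = 0.6661 / sin(34°) = 1.191 m
rate = 1.191 m / 114 years = 0.0104 m/yr = 1.04 cm/yr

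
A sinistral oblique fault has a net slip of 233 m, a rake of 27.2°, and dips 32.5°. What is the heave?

89.8 m

dip-slip = net slip × sin(rake) = 233 m × sin(27.2°) = 106.5 m
heave = dip-slip × cos(dip) = 106.5 × cos(32.5°) = 89.8 m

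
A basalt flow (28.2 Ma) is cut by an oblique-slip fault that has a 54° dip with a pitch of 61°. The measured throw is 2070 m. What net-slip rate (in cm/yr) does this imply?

0.0104 cm/yr

dip-slip = throw / sin(dip) = 2070 / sin(54°) = 2559 m
net slip = dip-slip / sin(rake) = 2559 / sin(61°) = 2925 m
rate = 2925 m / 28.2 Ma = 0.000104 m/yr = 0.0104 cm/yr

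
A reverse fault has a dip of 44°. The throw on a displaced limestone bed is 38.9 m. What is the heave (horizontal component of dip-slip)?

40.3 m

heave = throw / tan(dip) = 38.9 / tan(44°) = 40.3 m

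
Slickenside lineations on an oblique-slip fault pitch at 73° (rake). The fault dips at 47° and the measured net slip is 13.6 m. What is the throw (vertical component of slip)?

9.51 m

dip-slip = net slip × sin(rake) = 13.6 m × sin(73°) = 13.01 m
throw = dip-slip × sin(dip) = 13.01 × sin(47°) = 9.51 m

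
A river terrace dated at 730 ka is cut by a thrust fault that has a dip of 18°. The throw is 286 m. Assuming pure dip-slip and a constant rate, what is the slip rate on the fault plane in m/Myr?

1270 m/Myr

dip-slip = throw / sin(dip) = 286 m / sin(18°) = 925.5 m
rate = 925.5 m / 730 ka = 0.00127 m/yr = 1270 m/Myr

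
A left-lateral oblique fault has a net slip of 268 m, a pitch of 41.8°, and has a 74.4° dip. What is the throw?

172 m

dip-slip = net slip × sin(rake) = 268 m × sin(41.8°) = 178.6 m
throw = dip-slip × sin(dip) = 178.6 × sin(74.4°) = 172 m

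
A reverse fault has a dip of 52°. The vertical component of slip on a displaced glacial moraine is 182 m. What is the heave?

142 m

heave = throw / tan(dip) = 182 / tan(52°) = 142 m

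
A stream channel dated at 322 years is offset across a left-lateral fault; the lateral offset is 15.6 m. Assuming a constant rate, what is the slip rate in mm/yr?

48.4 mm/yr

rate = 15.6 m / 322 years = 0.0484 m/yr = 48.4 mm/yr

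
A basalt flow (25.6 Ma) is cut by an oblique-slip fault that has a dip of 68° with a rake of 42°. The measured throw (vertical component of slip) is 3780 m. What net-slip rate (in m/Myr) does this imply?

dip-slip = throw / sin(dip) = 3780 / sin(68°) = 4077 m
net slip = dip-slip / sin(rake) = 4077 / sin(42°) = 6093 m
rate = 6093 m / 25.6 Ma = 0.000238 m/yr = 238 m/Myr

238 m/Myr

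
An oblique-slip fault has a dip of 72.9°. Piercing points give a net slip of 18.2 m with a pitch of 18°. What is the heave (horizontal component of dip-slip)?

dip-slip = net slip × sin(rake) = 18.2 m × sin(18°) = 5.624 m
heave = dip-slip × cos(dip) = 5.624 × cos(72.9°) = 1.65 m

1.65 m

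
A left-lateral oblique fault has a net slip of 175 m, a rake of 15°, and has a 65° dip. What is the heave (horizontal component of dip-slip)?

dip-slip = net slip × sin(rake) = 175 m × sin(15°) = 45.29 m
heave = dip-slip × cos(dip) = 45.29 × cos(65°) = 19.1 m

19.1 m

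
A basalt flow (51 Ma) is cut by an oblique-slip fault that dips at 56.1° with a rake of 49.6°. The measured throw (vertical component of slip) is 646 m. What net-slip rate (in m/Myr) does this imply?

20 m/Myr

dip-slip = throw / sin(dip) = 646 / sin(56.1°) = 778.3 m
net slip = dip-slip / sin(rake) = 778.3 / sin(49.6°) = 1022 m
rate = 1022 m / 51 Ma = 0.0000200 m/yr = 20 m/Myr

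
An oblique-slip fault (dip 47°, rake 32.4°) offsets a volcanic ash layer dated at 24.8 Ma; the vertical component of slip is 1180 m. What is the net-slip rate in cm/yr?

dip-slip = throw / sin(dip) = 1180 / sin(47°) = 1613 m
net slip = dip-slip / sin(rake) = 1613 / sin(32.4°) = 3011 m
rate = 3011 m / 24.8 Ma = 0.000121 m/yr = 0.0121 cm/yr

0.0121 cm/yr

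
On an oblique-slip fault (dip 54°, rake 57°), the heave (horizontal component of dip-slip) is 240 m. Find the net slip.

487 m

dip-slip = heave / cos(dip) = 240 / cos(54°) = 408.3 m
net slip = dip-slip / sin(rake) = 408.3 / sin(57°) = 487 m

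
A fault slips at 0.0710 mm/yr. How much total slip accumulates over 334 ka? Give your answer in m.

slip = rate × time = 0.0710 mm/yr × 334 ka = 23.7 m

23.7 m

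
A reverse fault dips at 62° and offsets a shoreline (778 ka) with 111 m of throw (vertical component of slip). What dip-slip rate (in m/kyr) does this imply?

0.162 m/kyr

dip-slip = throw / sin(dip) = 111 m / sin(62°) = 125.7 m
rate = 125.7 m / 778 ka = 0.000162 m/yr = 0.162 m/kyr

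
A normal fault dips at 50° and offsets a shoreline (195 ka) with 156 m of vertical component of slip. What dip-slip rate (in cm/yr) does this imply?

dip-slip = throw / sin(dip) = 156 m / sin(50°) = 203.6 m
rate = 203.6 m / 195 ka = 0.00104 m/yr = 0.104 cm/yr

0.104 cm/yr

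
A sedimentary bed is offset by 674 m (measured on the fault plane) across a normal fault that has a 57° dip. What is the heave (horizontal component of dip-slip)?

heave = dip-slip × cos(dip) = 674 m × cos(57°) = 367 m

367 m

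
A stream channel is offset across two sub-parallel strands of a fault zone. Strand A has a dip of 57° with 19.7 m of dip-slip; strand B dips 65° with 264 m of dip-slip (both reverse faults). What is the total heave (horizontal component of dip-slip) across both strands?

122 m

heave_A = 19.7 × cos(57°) = 10.73 m
heave_B = 264 × cos(65°) = 111.6 m
total = 10.73 + 111.6 = 122 m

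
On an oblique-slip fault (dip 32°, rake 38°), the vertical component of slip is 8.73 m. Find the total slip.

26.8 m

dip-slip = throw / sin(dip) = 8.73 / sin(32°) = 16.47 m
net slip = dip-slip / sin(rake) = 16.47 / sin(38°) = 26.8 m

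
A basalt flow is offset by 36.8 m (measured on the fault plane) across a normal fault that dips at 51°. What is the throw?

throw = dip-slip × sin(dip) = 36.8 m × sin(51°) = 28.6 m

28.6 m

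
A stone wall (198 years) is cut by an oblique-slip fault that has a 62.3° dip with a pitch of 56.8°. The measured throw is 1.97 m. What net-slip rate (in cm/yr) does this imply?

1.34 cm/yr

dip-slip = throw / sin(dip) = 1.97 / sin(62.3°) = 2.225 m
net slip = dip-slip / sin(rake) = 2.225 / sin(56.8°) = 2.659 m
rate = 2.659 m / 198 years = 0.0134 m/yr = 1.34 cm/yr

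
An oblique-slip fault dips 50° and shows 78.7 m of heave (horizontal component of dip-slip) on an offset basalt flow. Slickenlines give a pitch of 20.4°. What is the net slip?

351 m

dip-slip = heave / cos(dip) = 78.7 / cos(50°) = 122.4 m
net slip = dip-slip / sin(rake) = 122.4 / sin(20.4°) = 351 m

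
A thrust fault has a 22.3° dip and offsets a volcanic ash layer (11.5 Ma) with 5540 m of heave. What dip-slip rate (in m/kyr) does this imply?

dip-slip = heave / cos(dip) = 5540 m / cos(22.3°) = 5988 m
rate = 5988 m / 11.5 Ma = 0.000521 m/yr = 0.521 m/kyr

0.521 m/kyr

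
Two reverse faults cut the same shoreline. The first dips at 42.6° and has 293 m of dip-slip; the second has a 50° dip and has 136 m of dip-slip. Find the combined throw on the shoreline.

303 m

throw_A = 293 × sin(42.6°) = 198.3 m
throw_B = 136 × sin(50°) = 104.2 m
total = 198.3 + 104.2 = 303 m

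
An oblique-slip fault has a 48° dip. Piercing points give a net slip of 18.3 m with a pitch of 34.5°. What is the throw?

7.70 m

dip-slip = net slip × sin(rake) = 18.3 m × sin(34.5°) = 10.37 m
throw = dip-slip × sin(dip) = 10.37 × sin(48°) = 7.70 m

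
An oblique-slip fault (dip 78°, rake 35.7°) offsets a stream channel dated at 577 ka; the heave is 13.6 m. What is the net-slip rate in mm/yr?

dip-slip = heave / cos(dip) = 13.6 / cos(78°) = 65.41 m
net slip = dip-slip / sin(rake) = 65.41 / sin(35.7°) = 112.1 m
rate = 112.1 m / 577 ka = 0.000194 m/yr = 0.194 mm/yr

0.194 mm/yr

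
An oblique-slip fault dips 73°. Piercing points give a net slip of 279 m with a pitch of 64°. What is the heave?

dip-slip = net slip × sin(rake) = 279 m × sin(64°) = 250.8 m
heave = dip-slip × cos(dip) = 250.8 × cos(73°) = 73.3 m

73.3 m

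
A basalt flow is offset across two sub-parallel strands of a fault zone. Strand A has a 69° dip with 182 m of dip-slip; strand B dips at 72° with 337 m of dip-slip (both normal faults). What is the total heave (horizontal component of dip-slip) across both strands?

heave_A = 182 × cos(69°) = 65.22 m
heave_B = 337 × cos(72°) = 104.1 m
total = 65.22 + 104.1 = 169 m

169 m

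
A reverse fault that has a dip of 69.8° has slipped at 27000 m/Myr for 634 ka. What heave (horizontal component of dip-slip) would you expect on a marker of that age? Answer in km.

5.91 km

dip-slip = rate × time = 27000 m/Myr × 634 ka = 17120 m
heave = dip-slip × cos(dip) = 17120 × cos(69.8°) = 5910 m = 5.91 km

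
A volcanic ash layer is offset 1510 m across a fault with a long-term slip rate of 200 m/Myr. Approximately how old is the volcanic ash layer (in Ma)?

7.55 Ma

age = offset / rate = 1510 m / (200 m/Myr) = 7.55e+06 yr = 7.55 Ma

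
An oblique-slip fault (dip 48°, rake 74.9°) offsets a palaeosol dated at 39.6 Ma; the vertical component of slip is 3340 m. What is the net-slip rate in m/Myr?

118 m/Myr

dip-slip = throw / sin(dip) = 3340 / sin(48°) = 4494 m
net slip = dip-slip / sin(rake) = 4494 / sin(74.9°) = 4655 m
rate = 4655 m / 39.6 Ma = 0.000118 m/yr = 118 m/Myr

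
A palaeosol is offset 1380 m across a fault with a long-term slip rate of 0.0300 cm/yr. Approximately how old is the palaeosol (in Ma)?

4.60 Ma

age = offset / rate = 1380 m / (0.0300 cm/yr) = 4.6e+06 yr = 4.60 Ma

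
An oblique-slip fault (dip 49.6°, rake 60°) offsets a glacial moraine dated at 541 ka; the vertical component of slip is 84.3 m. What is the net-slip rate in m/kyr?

0.236 m/kyr

dip-slip = throw / sin(dip) = 84.3 / sin(49.6°) = 110.7 m
net slip = dip-slip / sin(rake) = 110.7 / sin(60°) = 127.8 m
rate = 127.8 m / 541 ka = 0.000236 m/yr = 0.236 m/kyr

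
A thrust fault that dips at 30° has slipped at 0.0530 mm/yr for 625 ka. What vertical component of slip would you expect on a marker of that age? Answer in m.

dip-slip = rate × time = 0.0530 mm/yr × 625 ka = 33.12 m
throw = dip-slip × sin(dip) = 33.12 × sin(30°) = 16.6 m

16.6 m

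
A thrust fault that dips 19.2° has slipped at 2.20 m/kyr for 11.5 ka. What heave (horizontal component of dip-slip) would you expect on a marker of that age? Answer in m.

23.9 m

dip-slip = rate × time = 2.20 m/kyr × 11.5 ka = 25.30 m
heave = dip-slip × cos(dip) = 25.30 × cos(19.2°) = 23.9 m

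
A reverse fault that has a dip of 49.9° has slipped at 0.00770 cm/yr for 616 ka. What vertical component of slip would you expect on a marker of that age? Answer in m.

36.3 m

dip-slip = rate × time = 0.00770 cm/yr × 616 ka = 47.43 m
throw = dip-slip × sin(dip) = 47.43 × sin(49.9°) = 36.3 m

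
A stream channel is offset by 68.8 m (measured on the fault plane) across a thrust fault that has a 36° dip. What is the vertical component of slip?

40.4 m

throw = dip-slip × sin(dip) = 68.8 m × sin(36°) = 40.4 m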